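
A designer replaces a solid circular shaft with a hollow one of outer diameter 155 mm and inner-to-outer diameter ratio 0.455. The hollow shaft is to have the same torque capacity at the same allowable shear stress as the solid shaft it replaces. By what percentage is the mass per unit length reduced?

18.4 %

Equal τ_max and T ⇒ the solid shaft needs d_s³ = d_o³(1−k⁴), so d_s = 155·(1−0.455⁴)^(1/3) = 152.8 mm.
Area ratio A_h/A_s = d_o²(1−k²)/d_s² = (1−k²)/(1−k⁴)^(2/3) = 0.8165.
Mass saving = 1 − 0.8165 = 18.4 %.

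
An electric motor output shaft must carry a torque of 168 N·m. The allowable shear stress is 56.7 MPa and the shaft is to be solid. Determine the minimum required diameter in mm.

For a solid shaft τ_max = 16T/(πd³), so d = (16T/(π τ_allow))^(1/3) = (16·168.0/(π·5.67×10^7))^(1/3) = 0.02471 m.

24.7 mm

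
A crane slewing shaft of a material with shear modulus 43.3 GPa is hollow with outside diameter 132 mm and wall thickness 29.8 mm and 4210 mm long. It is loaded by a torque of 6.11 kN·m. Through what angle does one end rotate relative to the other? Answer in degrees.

1.26°

J = π(d_o⁴ − d_i⁴)/32 = π(0.132⁴ − 0.0724⁴)/32 = 2.711×10^-5 m⁴.
θ = T·L/(G·J) = 6110 × 4.21 / (43.3×10⁹ × 2.711×10^-5) = 0.02191 rad.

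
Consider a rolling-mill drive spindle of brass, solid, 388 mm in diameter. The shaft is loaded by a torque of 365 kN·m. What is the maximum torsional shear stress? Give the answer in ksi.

J = πd⁴/32 = π(0.388)⁴/32 = 2.225×10^-3 m⁴.
τ_max = T·r/J = 365000 × 0.194 / 2.225×10^-3 = 3.182×10^7 Pa.

4.62 ksi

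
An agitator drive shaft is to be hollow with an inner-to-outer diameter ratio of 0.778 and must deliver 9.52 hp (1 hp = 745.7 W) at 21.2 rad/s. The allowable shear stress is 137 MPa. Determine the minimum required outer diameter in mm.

ω = 21.2 rad/s, so T = P/ω = 9.52×745.7 / 21.20 = 334.9 N·m.
For a hollow shaft with d_i/d_o = 0.778: τ_max = 16T/(π d_o³ (1−k⁴)), so d_o = [16T/(π τ_allow (1−k⁴))]^(1/3) = [16·334.9/(π·1.37×10^8·0.6336)]^(1/3) = 0.02698 m.

27.0 mm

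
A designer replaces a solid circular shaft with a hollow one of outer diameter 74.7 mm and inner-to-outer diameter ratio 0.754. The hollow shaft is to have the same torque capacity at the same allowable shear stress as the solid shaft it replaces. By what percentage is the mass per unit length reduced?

Equal τ_max and T ⇒ the solid shaft needs d_s³ = d_o³(1−k⁴), so d_s = 74.7·(1−0.754⁴)^(1/3) = 65.59 mm.
Area ratio A_h/A_s = d_o²(1−k²)/d_s² = (1−k²)/(1−k⁴)^(2/3) = 0.5598.
Mass saving = 1 − 0.5598 = 44.0 %.

44.0 %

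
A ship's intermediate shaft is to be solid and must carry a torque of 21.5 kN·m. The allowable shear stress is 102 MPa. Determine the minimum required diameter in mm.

102 mm

For a solid shaft τ_max = 16T/(πd³), so d = (16T/(π τ_allow))^(1/3) = (16·21500/(π·1.02×10^8))^(1/3) = 0.1024 m.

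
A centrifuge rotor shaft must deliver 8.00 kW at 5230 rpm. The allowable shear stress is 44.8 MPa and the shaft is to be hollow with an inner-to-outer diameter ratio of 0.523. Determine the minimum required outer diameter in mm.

ω = 2π·5230/60 = 547.7 rad/s, so T = P/ω = 8.00×10³ / 547.7 = 14.61 N·m.
For a hollow shaft with d_i/d_o = 0.523: τ_max = 16T/(π d_o³ (1−k⁴)), so d_o = [16T/(π τ_allow (1−k⁴))]^(1/3) = [16·14.61/(π·4.48×10^7·0.9252)]^(1/3) = 0.01215 m.

12.2 mm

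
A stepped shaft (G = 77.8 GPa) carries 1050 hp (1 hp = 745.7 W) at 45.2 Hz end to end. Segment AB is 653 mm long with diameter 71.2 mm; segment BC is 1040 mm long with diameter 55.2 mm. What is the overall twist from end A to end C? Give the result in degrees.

ω = 2π·45.2 = 284.0 rad/s, so T = P/ω = 1050×745.7 / 284.0 = 2757 N·m.
J_AB = π(0.0712)⁴/32 = 2.52×10^-6 m⁴; J_BC = π(0.0552)⁴/32 = 9.11×10^-7 m⁴.
θ = (T/G)·Σ L_i/J_i = (2757/77.8×10⁹)·(0.653/2.52×10^-6 + 1.04/9.11×10^-7) = 0.04960 rad.

2.84°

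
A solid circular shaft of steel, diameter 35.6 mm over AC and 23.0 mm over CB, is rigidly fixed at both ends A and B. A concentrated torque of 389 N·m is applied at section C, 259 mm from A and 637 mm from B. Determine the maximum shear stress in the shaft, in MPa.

Compatibility: T_A·a/J_AC = T_B·b/J_CB with T_A + T_B = T₀.
J_AC = 1.58×10^-7 m⁴, J_CB = 2.75×10^-8 m⁴, so T_A = T₀·(J_AC/a)/((J_AC/a)+(J_CB/b)) = 363.3 N·m, T_B = 25.73 N·m.
τ in each portion: τ_AC = 4.10×10^7 Pa, τ_CB = 1.08×10^7 Pa; maximum is in AC.
τ_max = T_AC·r/J = 363.3·0.0178/1.58×10^-7 = 4.101×10^7 Pa.

41.0 MPa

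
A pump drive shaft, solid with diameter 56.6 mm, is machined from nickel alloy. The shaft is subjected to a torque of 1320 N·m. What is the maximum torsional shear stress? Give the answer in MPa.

37.1 MPa

J = πd⁴/32 = π(0.0566)⁴/32 = 1.008×10^-6 m⁴.
τ_max = T·r/J = 1320 × 0.0283 / 1.008×10^-6 = 3.708×10^7 Pa.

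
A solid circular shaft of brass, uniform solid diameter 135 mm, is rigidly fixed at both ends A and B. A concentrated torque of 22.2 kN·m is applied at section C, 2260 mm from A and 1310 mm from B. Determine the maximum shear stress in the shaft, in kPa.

With uniform GJ and both ends fixed, compatibility θ_AC = θ_CB gives T_A·a = T_B·b, together with T_A + T_B = T₀.
T_A = T₀·b/(a+b) = 22200·1310/3570 = 8146 N·m; T_B = 14050 N·m.
τ in each portion: τ_AC = 1.69×10^7 Pa, τ_CB = 2.91×10^7 Pa; maximum is in CB.
τ_max = T_CB·r/J = 14050·0.0675/3.26×10^-5 = 2.909×10^7 Pa.

29100 kPa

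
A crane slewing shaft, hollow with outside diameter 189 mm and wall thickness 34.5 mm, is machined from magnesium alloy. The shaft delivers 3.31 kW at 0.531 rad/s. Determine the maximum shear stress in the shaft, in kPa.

5610 kPa

ω = 0.531 rad/s, so T = P/ω = 3.31×10³ / 0.5310 = 6234 N·m.
J = π(d_o⁴ − d_i⁴)/32 = π(0.189⁴ − 0.120⁴)/32 = 1.049×10^-4 m⁴.
τ_max = T·r/J = 6234 × 0.0945 / 1.049×10^-4 = 5.615×10^6 Pa.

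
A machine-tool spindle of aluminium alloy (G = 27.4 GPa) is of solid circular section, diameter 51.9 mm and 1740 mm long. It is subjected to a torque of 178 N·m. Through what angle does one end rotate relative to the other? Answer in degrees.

0.909°

J = πd⁴/32 = π(0.0519)⁴/32 = 7.123×10^-7 m⁴.
θ = T·L/(G·J) = 178.0 × 1.74 / (27.4×10⁹ × 7.123×10^-7) = 0.01587 rad.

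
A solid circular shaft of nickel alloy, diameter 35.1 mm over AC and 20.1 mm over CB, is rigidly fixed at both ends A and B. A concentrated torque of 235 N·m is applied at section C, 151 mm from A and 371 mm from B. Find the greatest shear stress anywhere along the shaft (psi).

3850 psi

Compatibility: T_A·a/J_AC = T_B·b/J_CB with T_A + T_B = T₀.
J_AC = 1.49×10^-7 m⁴, J_CB = 1.60×10^-8 m⁴, so T_A = T₀·(J_AC/a)/((J_AC/a)+(J_CB/b)) = 225.1 N·m, T_B = 9.854 N·m.
τ in each portion: τ_AC = 2.65×10^7 Pa, τ_CB = 6.18×10^6 Pa; maximum is in AC.
τ_max = T_AC·r/J = 225.1·0.0175/1.49×10^-7 = 2.652×10^7 Pa.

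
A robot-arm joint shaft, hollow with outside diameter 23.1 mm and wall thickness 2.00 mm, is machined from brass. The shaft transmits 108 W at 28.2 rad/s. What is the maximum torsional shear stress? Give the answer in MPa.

2.97 MPa

ω = 28.2 rad/s, so T = P/ω = 108 / 28.20 = 3.830 N·m.
J = π(d_o⁴ − d_i⁴)/32 = π(0.0231⁴ − 0.0191⁴)/32 = 1.489×10^-8 m⁴.
τ_max = T·r/J = 3.830 × 0.0116 / 1.489×10^-8 = 2.971×10^6 Pa.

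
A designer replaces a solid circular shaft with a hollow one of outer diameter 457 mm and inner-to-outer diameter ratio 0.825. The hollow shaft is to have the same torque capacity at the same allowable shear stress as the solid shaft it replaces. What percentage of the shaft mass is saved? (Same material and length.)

Equal τ_max and T ⇒ the solid shaft needs d_s³ = d_o³(1−k⁴), so d_s = 457·(1−0.825⁴)^(1/3) = 371.4 mm.
Area ratio A_h/A_s = d_o²(1−k²)/d_s² = (1−k²)/(1−k⁴)^(2/3) = 0.4836.
Mass saving = 1 − 0.4836 = 51.6 %.

51.6 %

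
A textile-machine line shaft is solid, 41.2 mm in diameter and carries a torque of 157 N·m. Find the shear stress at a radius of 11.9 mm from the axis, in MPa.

J = πd⁴/32 = π(0.0412)⁴/32 = 2.829×10^-7 m⁴.
Shear stress varies linearly with radius: τ = T·r/J = 157.0 × 0.0119 / 2.829×10^-7 = 6.605×10^6 Pa.

6.60 MPa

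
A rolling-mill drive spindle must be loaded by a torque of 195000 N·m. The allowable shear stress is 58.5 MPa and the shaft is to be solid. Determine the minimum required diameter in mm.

257 mm

For a solid shaft τ_max = 16T/(πd³), so d = (16T/(π τ_allow))^(1/3) = (16·195000/(π·5.85×10^7))^(1/3) = 0.2570 m.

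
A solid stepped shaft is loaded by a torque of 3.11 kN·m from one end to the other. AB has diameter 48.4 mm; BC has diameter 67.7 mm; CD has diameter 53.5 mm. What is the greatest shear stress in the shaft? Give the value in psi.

20300 psi

Under the same torque, τ_max = 16T/(πd³) is largest where d is smallest — segment AB (d = 48.4 mm).
τ_max = 16·3110/(π·(0.0484)³) = 1.397×10^8 Pa.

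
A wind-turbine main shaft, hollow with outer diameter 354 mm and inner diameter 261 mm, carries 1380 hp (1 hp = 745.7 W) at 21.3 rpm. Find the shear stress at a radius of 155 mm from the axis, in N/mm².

65.8 N/mm²

ω = 2π·21.3/60 = 2.231 rad/s, so T = P/ω = 1380×745.7 / 2.231 = 461400 N·m.
J = π(d_o⁴ − d_i⁴)/32 = π(0.354⁴ − 0.261⁴)/32 = 1.086×10^-3 m⁴.
Shear stress varies linearly with radius: τ = T·r/J = 461400 × 0.155 / 1.086×10^-3 = 6.584×10^7 Pa.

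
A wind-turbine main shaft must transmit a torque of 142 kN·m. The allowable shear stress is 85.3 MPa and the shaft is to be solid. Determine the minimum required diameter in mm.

204 mm

For a solid shaft τ_max = 16T/(πd³), so d = (16T/(π τ_allow))^(1/3) = (16·142000/(π·8.53×10^7))^(1/3) = 0.2039 m.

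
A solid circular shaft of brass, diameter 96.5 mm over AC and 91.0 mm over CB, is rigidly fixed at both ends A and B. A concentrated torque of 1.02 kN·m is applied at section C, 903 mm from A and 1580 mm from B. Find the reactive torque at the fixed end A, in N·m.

703 N·m

Compatibility: T_A·a/J_AC = T_B·b/J_CB with T_A + T_B = T₀.
J_AC = 8.51×10^-6 m⁴, J_CB = 6.73×10^-6 m⁴, so T_A = T₀·(J_AC/a)/((J_AC/a)+(J_CB/b)) = 702.5 N·m, T_B = 317.5 N·m.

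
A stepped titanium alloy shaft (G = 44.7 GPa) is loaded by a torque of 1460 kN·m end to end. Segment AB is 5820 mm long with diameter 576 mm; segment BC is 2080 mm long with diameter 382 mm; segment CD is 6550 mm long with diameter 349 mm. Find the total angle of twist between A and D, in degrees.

11.3°

J_AB = π(0.576)⁴/32 = 0.0108 m⁴; J_BC = π(0.382)⁴/32 = 2.09×10^-3 m⁴; J_CD = π(0.349)⁴/32 = 1.46×10^-3 m⁴.
θ = (T/G)·Σ L_i/J_i = (1.460e6/44.7×10⁹)·(5.82/0.0108 + 2.08/2.09×10^-3 + 6.55/1.46×10^-3) = 0.1970 rad.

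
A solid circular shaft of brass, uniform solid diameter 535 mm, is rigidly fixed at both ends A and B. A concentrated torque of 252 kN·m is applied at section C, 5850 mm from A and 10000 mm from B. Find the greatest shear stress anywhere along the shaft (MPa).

With uniform GJ and both ends fixed, compatibility θ_AC = θ_CB gives T_A·a = T_B·b, together with T_A + T_B = T₀.
T_A = T₀·b/(a+b) = 252000·10000/15850 = 159000 N·m; T_B = 93010 N·m.
τ in each portion: τ_AC = 5.29×10^6 Pa, τ_CB = 3.09×10^6 Pa; maximum is in AC.
τ_max = T_AC·r/J = 159000·0.268/8.04×10^-3 = 5.288×10^6 Pa.

5.29 MPa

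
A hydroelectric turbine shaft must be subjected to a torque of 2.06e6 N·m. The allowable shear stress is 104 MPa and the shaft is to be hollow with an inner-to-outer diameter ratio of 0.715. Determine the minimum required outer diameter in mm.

515 mm

For a hollow shaft with d_i/d_o = 0.715: τ_max = 16T/(π d_o³ (1−k⁴)), so d_o = [16T/(π τ_allow (1−k⁴))]^(1/3) = [16·2.060e6/(π·1.04×10^8·0.7386)]^(1/3) = 0.5150 m.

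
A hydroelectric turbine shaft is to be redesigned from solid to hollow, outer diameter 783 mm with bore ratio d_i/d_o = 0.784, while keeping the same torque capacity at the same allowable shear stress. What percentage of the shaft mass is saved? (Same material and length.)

47.1 %

Equal τ_max and T ⇒ the solid shaft needs d_s³ = d_o³(1−k⁴), so d_s = 783·(1−0.784⁴)^(1/3) = 668.5 mm.
Area ratio A_h/A_s = d_o²(1−k²)/d_s² = (1−k²)/(1−k⁴)^(2/3) = 0.5287.
Mass saving = 1 − 0.5287 = 47.1 %.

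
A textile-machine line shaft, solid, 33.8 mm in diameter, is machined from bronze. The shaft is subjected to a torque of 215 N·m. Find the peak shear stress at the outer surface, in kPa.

J = πd⁴/32 = π(0.0338)⁴/32 = 1.281×10^-7 m⁴.
τ_max = T·r/J = 215.0 × 0.0169 / 1.281×10^-7 = 2.836×10^7 Pa.

28400 kPa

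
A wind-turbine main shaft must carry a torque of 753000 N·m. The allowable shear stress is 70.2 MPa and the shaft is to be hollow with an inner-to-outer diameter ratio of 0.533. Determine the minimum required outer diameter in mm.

390 mm

For a hollow shaft with d_i/d_o = 0.533: τ_max = 16T/(π d_o³ (1−k⁴)), so d_o = [16T/(π τ_allow (1−k⁴))]^(1/3) = [16·753000/(π·7.02×10^7·0.9193)]^(1/3) = 0.3902 m.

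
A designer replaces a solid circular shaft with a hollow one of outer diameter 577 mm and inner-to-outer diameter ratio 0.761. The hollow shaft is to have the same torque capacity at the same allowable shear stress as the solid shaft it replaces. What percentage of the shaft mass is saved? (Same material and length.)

44.7 %

Equal τ_max and T ⇒ the solid shaft needs d_s³ = d_o³(1−k⁴), so d_s = 577·(1−0.761⁴)^(1/3) = 503.5 mm.
Area ratio A_h/A_s = d_o²(1−k²)/d_s² = (1−k²)/(1−k⁴)^(2/3) = 0.5526.
Mass saving = 1 − 0.5526 = 44.7 %.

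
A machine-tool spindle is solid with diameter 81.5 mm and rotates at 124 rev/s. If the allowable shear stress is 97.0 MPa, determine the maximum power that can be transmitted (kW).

8030 kW

J = πd⁴/32 = π(0.0815)⁴/32 = 4.331×10^-6 m⁴.
T_max = τ_allow·J/r = 9.70×10^7 × 4.331×10^-6 / 0.0408 = 10310 N·m.
ω = 2π·124 = 779.1 rad/s, so P_max = T_max·ω = 8.033×10^6 W.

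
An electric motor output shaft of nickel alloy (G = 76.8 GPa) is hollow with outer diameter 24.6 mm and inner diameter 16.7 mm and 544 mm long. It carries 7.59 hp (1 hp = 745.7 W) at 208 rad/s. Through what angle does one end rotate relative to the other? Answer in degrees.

0.390°

ω = 208 rad/s, so T = P/ω = 7.59×745.7 / 208.0 = 27.21 N·m.
J = π(d_o⁴ − d_i⁴)/32 = π(0.0246⁴ − 0.0167⁴)/32 = 2.832×10^-8 m⁴.
θ = T·L/(G·J) = 27.21 × 0.544 / (76.8×10⁹ × 2.832×10^-8) = 6.807×10^-3 rad.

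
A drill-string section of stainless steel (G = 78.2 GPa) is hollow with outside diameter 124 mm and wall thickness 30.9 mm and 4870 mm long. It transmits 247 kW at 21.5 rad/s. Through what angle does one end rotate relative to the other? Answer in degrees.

1.89°

ω = 21.5 rad/s, so T = P/ω = 247×10³ / 21.50 = 11490 N·m.
J = π(d_o⁴ − d_i⁴)/32 = π(0.124⁴ − 0.0622⁴)/32 = 2.174×10^-5 m⁴.
θ = T·L/(G·J) = 11490 × 4.87 / (78.2×10⁹ × 2.174×10^-5) = 0.03291 rad.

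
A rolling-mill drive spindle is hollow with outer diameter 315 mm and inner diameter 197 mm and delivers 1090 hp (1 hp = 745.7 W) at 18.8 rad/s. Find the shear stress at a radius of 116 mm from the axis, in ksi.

ω = 18.8 rad/s, so T = P/ω = 1090×745.7 / 18.80 = 43230 N·m.
J = π(d_o⁴ − d_i⁴)/32 = π(0.315⁴ − 0.197⁴)/32 = 8.187×10^-4 m⁴.
Shear stress varies linearly with radius: τ = T·r/J = 43230 × 0.116 / 8.187×10^-4 = 6.126×10^6 Pa.

0.888 ksi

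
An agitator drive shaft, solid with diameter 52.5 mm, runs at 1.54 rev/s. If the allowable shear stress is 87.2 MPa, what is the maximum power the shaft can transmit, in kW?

24.0 kW

J = πd⁴/32 = π(0.0525)⁴/32 = 7.458×10^-7 m⁴.
T_max = τ_allow·J/r = 8.72×10^7 × 7.458×10^-7 / 0.0262 = 2478 N·m.
ω = 2π·1.54 = 9.676 rad/s, so P_max = T_max·ω = 2.397×10^4 W.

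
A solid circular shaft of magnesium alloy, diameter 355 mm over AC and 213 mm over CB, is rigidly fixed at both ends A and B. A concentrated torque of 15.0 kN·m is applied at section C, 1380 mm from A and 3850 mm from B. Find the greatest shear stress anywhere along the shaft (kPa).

1630 kPa

Compatibility: T_A·a/J_AC = T_B·b/J_CB with T_A + T_B = T₀.
J_AC = 1.56×10^-3 m⁴, J_CB = 2.02×10^-4 m⁴, so T_A = T₀·(J_AC/a)/((J_AC/a)+(J_CB/b)) = 14330 N·m, T_B = 665.9 N·m.
τ in each portion: τ_AC = 1.63×10^6 Pa, τ_CB = 3.51×10^5 Pa; maximum is in AC.
τ_max = T_AC·r/J = 14330·0.177/1.56×10^-3 = 1.632×10^6 Pa.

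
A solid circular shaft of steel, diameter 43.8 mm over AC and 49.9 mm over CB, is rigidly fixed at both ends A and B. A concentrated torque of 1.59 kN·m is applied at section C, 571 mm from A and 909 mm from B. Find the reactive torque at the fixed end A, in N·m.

Compatibility: T_A·a/J_AC = T_B·b/J_CB with T_A + T_B = T₀.
J_AC = 3.61×10^-7 m⁴, J_CB = 6.09×10^-7 m⁴, so T_A = T₀·(J_AC/a)/((J_AC/a)+(J_CB/b)) = 772.5 N·m, T_B = 817.5 N·m.

773 N·m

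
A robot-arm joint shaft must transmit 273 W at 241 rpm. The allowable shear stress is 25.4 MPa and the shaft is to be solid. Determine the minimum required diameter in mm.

12.9 mm

ω = 2π·241/60 = 25.24 rad/s, so T = P/ω = 273 / 25.24 = 10.82 N·m.
For a solid shaft τ_max = 16T/(πd³), so d = (16T/(π τ_allow))^(1/3) = (16·10.82/(π·2.54×10^7))^(1/3) = 0.01294 m.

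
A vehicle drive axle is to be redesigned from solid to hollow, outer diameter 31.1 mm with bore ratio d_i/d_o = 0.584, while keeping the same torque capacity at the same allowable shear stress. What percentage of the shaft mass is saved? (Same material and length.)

28.4 %

Equal τ_max and T ⇒ the solid shaft needs d_s³ = d_o³(1−k⁴), so d_s = 31.1·(1−0.584⁴)^(1/3) = 29.84 mm.
Area ratio A_h/A_s = d_o²(1−k²)/d_s² = (1−k²)/(1−k⁴)^(2/3) = 0.7156.
Mass saving = 1 − 0.7156 = 28.4 %.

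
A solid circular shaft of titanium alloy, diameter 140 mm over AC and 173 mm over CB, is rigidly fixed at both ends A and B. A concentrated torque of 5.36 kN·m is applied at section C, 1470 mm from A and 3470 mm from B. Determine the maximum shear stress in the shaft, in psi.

Compatibility: T_A·a/J_AC = T_B·b/J_CB with T_A + T_B = T₀.
J_AC = 3.77×10^-5 m⁴, J_CB = 8.79×10^-5 m⁴, so T_A = T₀·(J_AC/a)/((J_AC/a)+(J_CB/b)) = 2696 N·m, T_B = 2664 N·m.
τ in each portion: τ_AC = 5.00×10^6 Pa, τ_CB = 2.62×10^6 Pa; maximum is in AC.
τ_max = T_AC·r/J = 2696·0.0700/3.77×10^-5 = 5.005×10^6 Pa.

726 psi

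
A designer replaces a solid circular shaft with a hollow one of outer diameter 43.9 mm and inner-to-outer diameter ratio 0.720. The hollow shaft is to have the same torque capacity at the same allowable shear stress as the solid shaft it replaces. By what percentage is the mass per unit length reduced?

Equal τ_max and T ⇒ the solid shaft needs d_s³ = d_o³(1−k⁴), so d_s = 43.9·(1−0.720⁴)^(1/3) = 39.55 mm.
Area ratio A_h/A_s = d_o²(1−k²)/d_s² = (1−k²)/(1−k⁴)^(2/3) = 0.5933.
Mass saving = 1 − 0.5933 = 40.7 %.

40.7 %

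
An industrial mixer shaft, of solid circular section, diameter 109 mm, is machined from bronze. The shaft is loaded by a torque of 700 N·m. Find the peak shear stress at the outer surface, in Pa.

J = πd⁴/32 = π(0.109)⁴/32 = 1.386×10^-5 m⁴.
τ_max = T·r/J = 700.0 × 0.0545 / 1.386×10^-5 = 2.753×10^6 Pa.

2.75e6 Pa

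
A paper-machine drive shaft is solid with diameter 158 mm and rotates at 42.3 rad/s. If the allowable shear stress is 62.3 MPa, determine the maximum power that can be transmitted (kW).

2040 kW

J = πd⁴/32 = π(0.158)⁴/32 = 6.118×10^-5 m⁴.
T_max = τ_allow·J/r = 6.23×10^7 × 6.118×10^-5 / 0.0790 = 48250 N·m.
ω = 42.3 rad/s, so P_max = T_max·ω = 2.041×10^6 W.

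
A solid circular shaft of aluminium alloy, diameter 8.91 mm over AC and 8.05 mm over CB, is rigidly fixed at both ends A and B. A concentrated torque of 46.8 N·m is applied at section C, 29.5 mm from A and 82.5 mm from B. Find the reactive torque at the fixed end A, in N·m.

37.8 N·m

Compatibility: T_A·a/J_AC = T_B·b/J_CB with T_A + T_B = T₀.
J_AC = 6.19×10^-10 m⁴, J_CB = 4.12×10^-10 m⁴, so T_A = T₀·(J_AC/a)/((J_AC/a)+(J_CB/b)) = 37.80 N·m, T_B = 9.005 N·m.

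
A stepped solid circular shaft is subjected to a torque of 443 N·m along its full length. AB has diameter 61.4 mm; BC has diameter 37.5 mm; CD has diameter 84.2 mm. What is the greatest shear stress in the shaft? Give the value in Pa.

Under the same torque, τ_max = 16T/(πd³) is largest where d is smallest — segment BC (d = 37.5 mm).
τ_max = 16·443.0/(π·(0.0375)³) = 4.278×10^7 Pa.

4.28e7 Pa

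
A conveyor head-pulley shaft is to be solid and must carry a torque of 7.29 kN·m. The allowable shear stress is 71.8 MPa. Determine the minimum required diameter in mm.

For a solid shaft τ_max = 16T/(πd³), so d = (16T/(π τ_allow))^(1/3) = (16·7290/(π·7.18×10^7))^(1/3) = 0.08026 m.

80.3 mm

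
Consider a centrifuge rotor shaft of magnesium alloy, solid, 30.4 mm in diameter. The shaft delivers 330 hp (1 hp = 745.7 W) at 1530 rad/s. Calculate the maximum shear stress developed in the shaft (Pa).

2.92e7 Pa

ω = 1530 rad/s, so T = P/ω = 330×745.7 / 1530 = 160.8 N·m.
J = πd⁴/32 = π(0.0304)⁴/32 = 8.385×10^-8 m⁴.
τ_max = T·r/J = 160.8 × 0.0152 / 8.385×10^-8 = 2.916×10^7 Pa.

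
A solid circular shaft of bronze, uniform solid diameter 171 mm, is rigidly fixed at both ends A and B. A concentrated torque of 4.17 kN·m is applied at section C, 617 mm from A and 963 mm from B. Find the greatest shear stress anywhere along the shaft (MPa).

With uniform GJ and both ends fixed, compatibility θ_AC = θ_CB gives T_A·a = T_B·b, together with T_A + T_B = T₀.
T_A = T₀·b/(a+b) = 4170·963/1580 = 2542 N·m; T_B = 1628 N·m.
τ in each portion: τ_AC = 2.59×10^6 Pa, τ_CB = 1.66×10^6 Pa; maximum is in AC.
τ_max = T_AC·r/J = 2542·0.0855/8.39×10^-5 = 2.589×10^6 Pa.

2.59 MPa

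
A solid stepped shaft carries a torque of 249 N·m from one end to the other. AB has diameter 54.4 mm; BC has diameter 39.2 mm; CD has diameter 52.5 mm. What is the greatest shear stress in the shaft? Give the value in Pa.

Under the same torque, τ_max = 16T/(πd³) is largest where d is smallest — segment BC (d = 39.2 mm).
τ_max = 16·249.0/(π·(0.0392)³) = 2.105×10^7 Pa.

2.11e7 Pa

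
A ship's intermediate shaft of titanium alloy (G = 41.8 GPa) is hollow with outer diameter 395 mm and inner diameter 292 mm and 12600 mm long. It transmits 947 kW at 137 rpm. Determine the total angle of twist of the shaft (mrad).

ω = 2π·137/60 = 14.35 rad/s, so T = P/ω = 947×10³ / 14.35 = 66010 N·m.
J = π(d_o⁴ − d_i⁴)/32 = π(0.395⁴ − 0.292⁴)/32 = 1.676×10^-3 m⁴.
θ = T·L/(G·J) = 66010 × 12.6 / (41.8×10⁹ × 1.676×10^-3) = 0.01187 rad.

11.9 mrad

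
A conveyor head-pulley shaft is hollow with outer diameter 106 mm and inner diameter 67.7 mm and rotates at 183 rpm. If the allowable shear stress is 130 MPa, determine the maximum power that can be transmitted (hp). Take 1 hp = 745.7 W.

J = π(d_o⁴ − d_i⁴)/32 = π(0.106⁴ − 0.0677⁴)/32 = 1.033×10^-5 m⁴.
T_max = τ_allow·J/r = 1.30×10^8 × 1.033×10^-5 / 0.0530 = 25340 N·m.
ω = 2π·183/60 = 19.16 rad/s, so P_max = T_max·ω = 4.857×10^5 W.

651 hp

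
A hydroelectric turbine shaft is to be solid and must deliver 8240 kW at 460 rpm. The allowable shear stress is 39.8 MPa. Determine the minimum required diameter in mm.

ω = 2π·460/60 = 48.17 rad/s, so T = P/ω = 8240×10³ / 48.17 = 171100 N·m.
For a solid shaft τ_max = 16T/(πd³), so d = (16T/(π τ_allow))^(1/3) = (16·171100/(π·3.98×10^7))^(1/3) = 0.2797 m.

280 mm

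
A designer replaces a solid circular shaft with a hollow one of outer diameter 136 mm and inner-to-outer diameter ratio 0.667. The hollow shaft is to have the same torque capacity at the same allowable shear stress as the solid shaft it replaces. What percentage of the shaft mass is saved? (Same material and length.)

35.7 %

Equal τ_max and T ⇒ the solid shaft needs d_s³ = d_o³(1−k⁴), so d_s = 136·(1−0.667⁴)^(1/3) = 126.4 mm.
Area ratio A_h/A_s = d_o²(1−k²)/d_s² = (1−k²)/(1−k⁴)^(2/3) = 0.6430.
Mass saving = 1 − 0.6430 = 35.7 %.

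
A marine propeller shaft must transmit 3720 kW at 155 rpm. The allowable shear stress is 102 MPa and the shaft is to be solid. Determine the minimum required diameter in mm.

225 mm

ω = 2π·155/60 = 16.23 rad/s, so T = P/ω = 3720×10³ / 16.23 = 229200 N·m.
For a solid shaft τ_max = 16T/(πd³), so d = (16T/(π τ_allow))^(1/3) = (16·229200/(π·1.02×10^8))^(1/3) = 0.2253 m.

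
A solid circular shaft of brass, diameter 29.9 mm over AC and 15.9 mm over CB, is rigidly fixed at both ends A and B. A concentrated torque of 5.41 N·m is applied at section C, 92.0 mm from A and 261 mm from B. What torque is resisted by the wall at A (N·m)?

5.26 N·m

Compatibility: T_A·a/J_AC = T_B·b/J_CB with T_A + T_B = T₀.
J_AC = 7.85×10^-8 m⁴, J_CB = 6.27×10^-9 m⁴, so T_A = T₀·(J_AC/a)/((J_AC/a)+(J_CB/b)) = 5.262 N·m, T_B = 0.1483 N·m.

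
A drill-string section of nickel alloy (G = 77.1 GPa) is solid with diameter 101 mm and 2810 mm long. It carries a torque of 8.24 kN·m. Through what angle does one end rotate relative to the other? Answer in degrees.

1.68°

J = πd⁴/32 = π(0.101)⁴/32 = 1.022×10^-5 m⁴.
θ = T·L/(G·J) = 8240 × 2.81 / (77.1×10⁹ × 1.022×10^-5) = 0.02940 rad.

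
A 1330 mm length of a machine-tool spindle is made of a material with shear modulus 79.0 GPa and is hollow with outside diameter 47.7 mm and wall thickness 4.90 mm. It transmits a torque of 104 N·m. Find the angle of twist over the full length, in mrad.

5.73 mrad

J = π(d_o⁴ − d_i⁴)/32 = π(0.0477⁴ − 0.0379⁴)/32 = 3.057×10^-7 m⁴.
θ = T·L/(G·J) = 104.0 × 1.33 / (79.0×10⁹ × 3.057×10^-7) = 5.728×10^-3 rad.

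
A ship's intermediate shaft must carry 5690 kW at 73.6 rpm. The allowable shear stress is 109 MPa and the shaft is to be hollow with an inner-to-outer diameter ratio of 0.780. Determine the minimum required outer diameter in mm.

ω = 2π·73.6/60 = 7.707 rad/s, so T = P/ω = 5690×10³ / 7.707 = 738300 N·m.
For a hollow shaft with d_i/d_o = 0.780: τ_max = 16T/(π d_o³ (1−k⁴)), so d_o = [16T/(π τ_allow (1−k⁴))]^(1/3) = [16·738300/(π·1.09×10^8·0.6298)]^(1/3) = 0.3798 m.

380 mm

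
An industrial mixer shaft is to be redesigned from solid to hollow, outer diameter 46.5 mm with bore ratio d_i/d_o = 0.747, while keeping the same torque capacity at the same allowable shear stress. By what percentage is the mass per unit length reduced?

Equal τ_max and T ⇒ the solid shaft needs d_s³ = d_o³(1−k⁴), so d_s = 46.5·(1−0.747⁴)^(1/3) = 41.06 mm.
Area ratio A_h/A_s = d_o²(1−k²)/d_s² = (1−k²)/(1−k⁴)^(2/3) = 0.5668.
Mass saving = 1 − 0.5668 = 43.3 %.

43.3 %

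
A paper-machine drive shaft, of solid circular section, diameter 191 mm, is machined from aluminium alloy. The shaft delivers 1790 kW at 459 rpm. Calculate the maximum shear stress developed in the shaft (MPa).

27.2 MPa

ω = 2π·459/60 = 48.07 rad/s, so T = P/ω = 1790×10³ / 48.07 = 37240 N·m.
J = πd⁴/32 = π(0.191)⁴/32 = 1.307×10^-4 m⁴.
τ_max = T·r/J = 37240 × 0.0955 / 1.307×10^-4 = 2.722×10^7 Pa.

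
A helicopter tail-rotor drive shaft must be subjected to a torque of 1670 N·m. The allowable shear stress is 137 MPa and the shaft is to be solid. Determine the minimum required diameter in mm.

For a solid shaft τ_max = 16T/(πd³), so d = (16T/(π τ_allow))^(1/3) = (16·1670/(π·1.37×10^8))^(1/3) = 0.03960 m.

39.6 mm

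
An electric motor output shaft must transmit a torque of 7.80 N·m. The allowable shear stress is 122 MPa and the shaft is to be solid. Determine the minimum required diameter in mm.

6.88 mm

For a solid shaft τ_max = 16T/(πd³), so d = (16T/(π τ_allow))^(1/3) = (16·7.800/(π·1.22×10^8))^(1/3) = 0.006880 m.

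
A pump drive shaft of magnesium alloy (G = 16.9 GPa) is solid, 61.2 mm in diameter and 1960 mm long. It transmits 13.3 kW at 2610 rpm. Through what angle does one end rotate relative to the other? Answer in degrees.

0.235°

ω = 2π·2610/60 = 273.3 rad/s, so T = P/ω = 13.3×10³ / 273.3 = 48.66 N·m.
J = πd⁴/32 = π(0.0612)⁴/32 = 1.377×10^-6 m⁴.
θ = T·L/(G·J) = 48.66 × 1.96 / (16.9×10⁹ × 1.377×10^-6) = 4.098×10^-3 rad.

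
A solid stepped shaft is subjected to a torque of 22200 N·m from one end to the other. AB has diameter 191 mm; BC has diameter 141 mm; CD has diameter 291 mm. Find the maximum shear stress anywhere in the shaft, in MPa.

40.3 MPa

Under the same torque, τ_max = 16T/(πd³) is largest where d is smallest — segment BC (d = 141 mm).
τ_max = 16·22200/(π·(0.141)³) = 4.033×10^7 Pa.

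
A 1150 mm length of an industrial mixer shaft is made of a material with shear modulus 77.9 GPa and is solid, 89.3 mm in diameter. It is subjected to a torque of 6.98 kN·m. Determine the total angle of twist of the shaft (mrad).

16.5 mrad

J = πd⁴/32 = π(0.0893)⁴/32 = 6.243×10^-6 m⁴.
θ = T·L/(G·J) = 6980 × 1.15 / (77.9×10⁹ × 6.243×10^-6) = 0.01650 rad.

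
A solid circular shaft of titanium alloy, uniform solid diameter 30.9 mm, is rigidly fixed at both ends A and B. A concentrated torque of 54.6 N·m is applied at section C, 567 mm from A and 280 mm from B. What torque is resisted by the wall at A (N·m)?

18.0 N·m

With uniform GJ and both ends fixed, compatibility θ_AC = θ_CB gives T_A·a = T_B·b, together with T_A + T_B = T₀.
T_A = T₀·b/(a+b) = 54.60·280/847.0 = 18.05 N·m; T_B = 36.55 N·m.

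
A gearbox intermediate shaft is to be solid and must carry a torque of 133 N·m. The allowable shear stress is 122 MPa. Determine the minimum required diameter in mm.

For a solid shaft τ_max = 16T/(πd³), so d = (16T/(π τ_allow))^(1/3) = (16·133.0/(π·1.22×10^8))^(1/3) = 0.01771 m.

17.7 mm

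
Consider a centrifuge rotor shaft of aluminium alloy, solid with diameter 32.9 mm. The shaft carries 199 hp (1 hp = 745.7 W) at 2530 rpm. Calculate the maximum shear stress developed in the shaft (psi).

11600 psi

ω = 2π·2530/60 = 264.9 rad/s, so T = P/ω = 199×745.7 / 264.9 = 560.1 N·m.
J = πd⁴/32 = π(0.0329)⁴/32 = 1.150×10^-7 m⁴.
τ_max = T·r/J = 560.1 × 0.0164 / 1.150×10^-7 = 8.010×10^7 Pa.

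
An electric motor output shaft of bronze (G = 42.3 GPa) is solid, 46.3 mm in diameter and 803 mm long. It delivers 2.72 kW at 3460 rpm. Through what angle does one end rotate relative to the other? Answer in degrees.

ω = 2π·3460/60 = 362.3 rad/s, so T = P/ω = 2.72×10³ / 362.3 = 7.507 N·m.
J = πd⁴/32 = π(0.0463)⁴/32 = 4.512×10^-7 m⁴.
θ = T·L/(G·J) = 7.507 × 0.803 / (42.3×10⁹ × 4.512×10^-7) = 3.159×10^-4 rad.

0.0181°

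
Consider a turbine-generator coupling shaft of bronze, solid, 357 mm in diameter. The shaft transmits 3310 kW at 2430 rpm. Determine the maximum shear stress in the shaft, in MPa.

1.46 MPa

ω = 2π·2430/60 = 254.5 rad/s, so T = P/ω = 3310×10³ / 254.5 = 13010 N·m.
J = πd⁴/32 = π(0.357)⁴/32 = 1.595×10^-3 m⁴.
τ_max = T·r/J = 13010 × 0.178 / 1.595×10^-3 = 1.456×10^6 Pa.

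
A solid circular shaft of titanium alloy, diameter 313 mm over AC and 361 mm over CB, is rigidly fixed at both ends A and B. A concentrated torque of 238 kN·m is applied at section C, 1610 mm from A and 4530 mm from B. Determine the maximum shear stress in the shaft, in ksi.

Compatibility: T_A·a/J_AC = T_B·b/J_CB with T_A + T_B = T₀.
J_AC = 9.42×10^-4 m⁴, J_CB = 1.67×10^-3 m⁴, so T_A = T₀·(J_AC/a)/((J_AC/a)+(J_CB/b)) = 146100 N·m, T_B = 91890 N·m.
τ in each portion: τ_AC = 2.43×10^7 Pa, τ_CB = 9.95×10^6 Pa; maximum is in AC.
τ_max = T_AC·r/J = 146100·0.157/9.42×10^-4 = 2.427×10^7 Pa.

3.52 ksi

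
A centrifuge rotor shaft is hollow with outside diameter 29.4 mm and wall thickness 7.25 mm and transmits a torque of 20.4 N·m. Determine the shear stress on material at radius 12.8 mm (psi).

553 psi

J = π(d_o⁴ − d_i⁴)/32 = π(0.0294⁴ − 0.0149⁴)/32 = 6.851×10^-8 m⁴.
Shear stress varies linearly with radius: τ = T·r/J = 20.40 × 0.0128 / 6.851×10^-8 = 3.811×10^6 Pa.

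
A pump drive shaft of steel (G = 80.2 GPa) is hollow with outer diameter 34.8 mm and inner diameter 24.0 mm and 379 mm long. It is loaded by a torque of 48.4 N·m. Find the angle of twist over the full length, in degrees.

0.118°

J = π(d_o⁴ − d_i⁴)/32 = π(0.0348⁴ − 0.0240⁴)/32 = 1.114×10^-7 m⁴.
θ = T·L/(G·J) = 48.40 × 0.379 / (80.2×10⁹ × 1.114×10^-7) = 2.053×10^-3 rad.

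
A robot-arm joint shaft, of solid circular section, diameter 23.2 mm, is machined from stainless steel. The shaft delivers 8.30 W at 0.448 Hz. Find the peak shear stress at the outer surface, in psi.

ω = 2π·0.448 = 2.815 rad/s, so T = P/ω = 8.30 / 2.815 = 2.949 N·m.
J = πd⁴/32 = π(0.0232)⁴/32 = 2.844×10^-8 m⁴.
τ_max = T·r/J = 2.949 × 0.0116 / 2.844×10^-8 = 1.203×10^6 Pa.

174 psi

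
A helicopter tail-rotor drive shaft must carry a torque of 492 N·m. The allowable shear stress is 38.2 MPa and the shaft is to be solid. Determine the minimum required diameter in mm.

For a solid shaft τ_max = 16T/(πd³), so d = (16T/(π τ_allow))^(1/3) = (16·492.0/(π·3.82×10^7))^(1/3) = 0.04033 m.

40.3 mm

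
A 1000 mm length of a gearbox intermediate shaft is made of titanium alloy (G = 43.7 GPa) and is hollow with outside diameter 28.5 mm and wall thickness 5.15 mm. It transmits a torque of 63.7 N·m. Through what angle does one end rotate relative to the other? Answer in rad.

J = π(d_o⁴ − d_i⁴)/32 = π(0.0285⁴ − 0.0182⁴)/32 = 5.400×10^-8 m⁴.
θ = T·L/(G·J) = 63.70 × 1.00 / (43.7×10⁹ × 5.400×10^-8) = 0.02699 rad.

0.0270 rad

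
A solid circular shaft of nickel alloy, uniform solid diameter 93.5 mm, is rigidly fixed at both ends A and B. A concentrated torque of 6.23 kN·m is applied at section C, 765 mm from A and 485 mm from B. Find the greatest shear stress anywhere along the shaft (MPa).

With uniform GJ and both ends fixed, compatibility θ_AC = θ_CB gives T_A·a = T_B·b, together with T_A + T_B = T₀.
T_A = T₀·b/(a+b) = 6230·485/1250 = 2417 N·m; T_B = 3813 N·m.
τ in each portion: τ_AC = 1.51×10^7 Pa, τ_CB = 2.38×10^7 Pa; maximum is in CB.
τ_max = T_CB·r/J = 3813·0.0467/7.50×10^-6 = 2.376×10^7 Pa.

23.8 MPa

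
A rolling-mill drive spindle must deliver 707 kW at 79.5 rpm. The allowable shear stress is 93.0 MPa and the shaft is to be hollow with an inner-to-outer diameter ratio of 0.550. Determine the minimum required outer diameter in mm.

172 mm

ω = 2π·79.5/60 = 8.325 rad/s, so T = P/ω = 707×10³ / 8.325 = 84920 N·m.
For a hollow shaft with d_i/d_o = 0.550: τ_max = 16T/(π d_o³ (1−k⁴)), so d_o = [16T/(π τ_allow (1−k⁴))]^(1/3) = [16·84920/(π·9.30×10^7·0.9085)]^(1/3) = 0.1723 m.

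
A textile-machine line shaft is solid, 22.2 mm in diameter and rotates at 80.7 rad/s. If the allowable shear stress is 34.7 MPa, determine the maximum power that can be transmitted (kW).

6.02 kW

J = πd⁴/32 = π(0.0222)⁴/32 = 2.385×10^-8 m⁴.
T_max = τ_allow·J/r = 3.47×10^7 × 2.385×10^-8 / 0.0111 = 74.54 N·m.
ω = 80.7 rad/s, so P_max = T_max·ω = 6016 W.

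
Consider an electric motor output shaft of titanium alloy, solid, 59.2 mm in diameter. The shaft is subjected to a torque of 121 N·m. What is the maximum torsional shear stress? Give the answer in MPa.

J = πd⁴/32 = π(0.0592)⁴/32 = 1.206×10^-6 m⁴.
τ_max = T·r/J = 121.0 × 0.0296 / 1.206×10^-6 = 2.970×10^6 Pa.

2.97 MPa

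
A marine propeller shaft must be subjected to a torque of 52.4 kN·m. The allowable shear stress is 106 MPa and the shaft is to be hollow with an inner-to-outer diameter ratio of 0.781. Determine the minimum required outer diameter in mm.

159 mm

For a hollow shaft with d_i/d_o = 0.781: τ_max = 16T/(π d_o³ (1−k⁴)), so d_o = [16T/(π τ_allow (1−k⁴))]^(1/3) = [16·52400/(π·1.06×10^8·0.6279)]^(1/3) = 0.1589 m.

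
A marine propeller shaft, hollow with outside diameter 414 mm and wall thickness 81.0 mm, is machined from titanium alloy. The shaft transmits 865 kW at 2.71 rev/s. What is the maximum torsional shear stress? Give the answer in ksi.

ω = 2π·2.71 = 17.03 rad/s, so T = P/ω = 865×10³ / 17.03 = 50800 N·m.
J = π(d_o⁴ − d_i⁴)/32 = π(0.414⁴ − 0.252⁴)/32 = 2.488×10^-3 m⁴.
τ_max = T·r/J = 50800 × 0.207 / 2.488×10^-3 = 4.226×10^6 Pa.

0.613 ksi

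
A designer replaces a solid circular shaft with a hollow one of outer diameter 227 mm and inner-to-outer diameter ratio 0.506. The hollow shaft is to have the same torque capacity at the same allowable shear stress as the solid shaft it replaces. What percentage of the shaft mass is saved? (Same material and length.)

22.2 %

Equal τ_max and T ⇒ the solid shaft needs d_s³ = d_o³(1−k⁴), so d_s = 227·(1−0.506⁴)^(1/3) = 221.9 mm.
Area ratio A_h/A_s = d_o²(1−k²)/d_s² = (1−k²)/(1−k⁴)^(2/3) = 0.7784.
Mass saving = 1 − 0.7784 = 22.2 %.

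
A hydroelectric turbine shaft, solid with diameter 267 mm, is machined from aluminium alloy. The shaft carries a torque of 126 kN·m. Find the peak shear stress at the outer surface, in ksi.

J = πd⁴/32 = π(0.267)⁴/32 = 4.989×10^-4 m⁴.
τ_max = T·r/J = 126000 × 0.134 / 4.989×10^-4 = 3.371×10^7 Pa.

4.89 ksi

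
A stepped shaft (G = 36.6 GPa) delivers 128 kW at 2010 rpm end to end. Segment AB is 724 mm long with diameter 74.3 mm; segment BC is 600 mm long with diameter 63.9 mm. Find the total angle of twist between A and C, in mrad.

10.1 mrad

ω = 2π·2010/60 = 210.5 rad/s, so T = P/ω = 128×10³ / 210.5 = 608.1 N·m.
J_AB = π(0.0743)⁴/32 = 2.99×10^-6 m⁴; J_BC = π(0.0639)⁴/32 = 1.64×10^-6 m⁴.
θ = (T/G)·Σ L_i/J_i = (608.1/36.6×10⁹)·(0.724/2.99×10^-6 + 0.600/1.64×10^-6) = 0.01011 rad.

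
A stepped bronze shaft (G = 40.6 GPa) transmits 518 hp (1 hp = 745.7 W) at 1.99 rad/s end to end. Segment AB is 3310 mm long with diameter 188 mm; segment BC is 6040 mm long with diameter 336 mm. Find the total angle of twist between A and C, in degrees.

8.72°

ω = 1.99 rad/s, so T = P/ω = 518×745.7 / 1.990 = 194100 N·m.
J_AB = π(0.188)⁴/32 = 1.23×10^-4 m⁴; J_BC = π(0.336)⁴/32 = 1.25×10^-3 m⁴.
θ = (T/G)·Σ L_i/J_i = (194100/40.6×10⁹)·(3.31/1.23×10^-4 + 6.04/1.25×10^-3) = 0.1521 rad.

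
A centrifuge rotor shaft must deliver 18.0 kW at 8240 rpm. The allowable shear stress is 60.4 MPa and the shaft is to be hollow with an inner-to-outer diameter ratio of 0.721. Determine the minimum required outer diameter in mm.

ω = 2π·8240/60 = 862.9 rad/s, so T = P/ω = 18.0×10³ / 862.9 = 20.86 N·m.
For a hollow shaft with d_i/d_o = 0.721: τ_max = 16T/(π d_o³ (1−k⁴)), so d_o = [16T/(π τ_allow (1−k⁴))]^(1/3) = [16·20.86/(π·6.04×10^7·0.7298)]^(1/3) = 0.01341 m.

13.4 mm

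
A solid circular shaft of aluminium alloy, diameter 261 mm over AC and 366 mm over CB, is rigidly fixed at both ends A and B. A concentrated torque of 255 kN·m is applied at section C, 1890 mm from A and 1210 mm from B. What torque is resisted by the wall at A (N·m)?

Compatibility: T_A·a/J_AC = T_B·b/J_CB with T_A + T_B = T₀.
J_AC = 4.56×10^-4 m⁴, J_CB = 1.76×10^-3 m⁴, so T_A = T₀·(J_AC/a)/((J_AC/a)+(J_CB/b)) = 36220 N·m, T_B = 218800 N·m.

36200 N·m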